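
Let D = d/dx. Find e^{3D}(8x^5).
8 x^{5} + 120 x^{4} + 720 x^{3} + 2160 x^{2} + 3240 x + 1944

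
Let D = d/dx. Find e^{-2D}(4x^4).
4 x^{4} - 32 x^{3} + 96 x^{2} - 128 x + 64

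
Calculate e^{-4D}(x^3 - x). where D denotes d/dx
x^{3} - 12 x^{2} + 47 x - 60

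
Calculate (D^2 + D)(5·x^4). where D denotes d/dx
20 x^{2} \left(x + 3\right)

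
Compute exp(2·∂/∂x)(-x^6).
- x^{6} - 12 x^{5} - 60 x^{4} - 160 x^{3} - 240 x^{2} - 192 x - 64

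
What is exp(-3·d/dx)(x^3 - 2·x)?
x^{3} - 9 x^{2} + 25 x - 21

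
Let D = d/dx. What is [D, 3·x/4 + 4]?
\frac{3}{4}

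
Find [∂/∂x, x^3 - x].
3 x^{2} - 1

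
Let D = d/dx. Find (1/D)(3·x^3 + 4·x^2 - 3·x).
\frac{3 x^{4}}{4} + \frac{4 x^{3}}{3} - \frac{3 x^{2}}{2}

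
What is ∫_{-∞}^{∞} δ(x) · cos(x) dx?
1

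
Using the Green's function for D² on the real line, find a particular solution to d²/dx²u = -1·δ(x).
-\frac{|x|}{2}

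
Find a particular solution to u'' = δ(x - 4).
\frac{|x - 4|}{2}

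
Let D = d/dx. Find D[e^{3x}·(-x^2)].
x \left(- 3 x - 2\right) e^{3 x}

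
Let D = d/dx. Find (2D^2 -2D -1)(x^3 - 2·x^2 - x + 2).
- x^{3} - 4 x^{2} + 21 x - 8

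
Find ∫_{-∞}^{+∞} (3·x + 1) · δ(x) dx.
1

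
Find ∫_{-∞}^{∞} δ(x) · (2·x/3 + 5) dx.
5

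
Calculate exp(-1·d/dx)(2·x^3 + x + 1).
2 x^{3} - 6 x^{2} + 7 x - 2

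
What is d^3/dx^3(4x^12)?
5280 x^{9}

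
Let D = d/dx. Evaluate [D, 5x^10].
50 x^{9}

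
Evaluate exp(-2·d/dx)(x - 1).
x - 3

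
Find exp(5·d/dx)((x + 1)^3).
x^{3} + 18 x^{2} + 108 x + 216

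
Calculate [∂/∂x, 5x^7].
35 x^{6}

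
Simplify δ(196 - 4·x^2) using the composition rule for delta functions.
\frac{\delta(x - 7) + \delta(x + 7)}{56}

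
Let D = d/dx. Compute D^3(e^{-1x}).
- e^{- x}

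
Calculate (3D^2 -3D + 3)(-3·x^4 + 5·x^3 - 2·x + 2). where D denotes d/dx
- 9 x^{4} + 51 x^{3} - 153 x^{2} + 84 x + 12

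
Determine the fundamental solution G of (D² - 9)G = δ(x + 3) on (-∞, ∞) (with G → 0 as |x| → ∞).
-\frac{e^{-3|x + 3|}}{6}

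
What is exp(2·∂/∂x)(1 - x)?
- x - 1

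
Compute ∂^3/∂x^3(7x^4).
168 x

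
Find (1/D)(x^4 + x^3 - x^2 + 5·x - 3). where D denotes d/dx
\frac{x^{5}}{5} + \frac{x^{4}}{4} - \frac{x^{3}}{3} + \frac{5 x^{2}}{2} - 3 x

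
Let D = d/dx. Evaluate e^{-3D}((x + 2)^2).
x^{2} - 2 x + 1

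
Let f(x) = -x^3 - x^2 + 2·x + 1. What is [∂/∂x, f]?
- 3 x^{2} - 2 x + 2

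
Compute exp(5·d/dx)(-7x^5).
- 7 x^{5} - 175 x^{4} - 1750 x^{3} - 8750 x^{2} - 21875 x - 21875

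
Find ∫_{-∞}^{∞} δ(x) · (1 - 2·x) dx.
1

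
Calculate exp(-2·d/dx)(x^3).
x^{3} - 6 x^{2} + 12 x - 8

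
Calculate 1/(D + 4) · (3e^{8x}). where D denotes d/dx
\frac{e^{8 x}}{4}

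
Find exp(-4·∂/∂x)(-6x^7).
- 6 x^{7} + 168 x^{6} - 2016 x^{5} + 13440 x^{4} - 53760 x^{3} + 129024 x^{2} - 172032 x + 98304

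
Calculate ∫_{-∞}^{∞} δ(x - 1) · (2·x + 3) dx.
5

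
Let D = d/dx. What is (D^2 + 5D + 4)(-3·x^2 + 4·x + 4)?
- 12 x^{2} - 14 x + 30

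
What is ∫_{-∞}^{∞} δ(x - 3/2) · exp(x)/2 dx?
\frac{e^{\frac{3}{2}}}{2}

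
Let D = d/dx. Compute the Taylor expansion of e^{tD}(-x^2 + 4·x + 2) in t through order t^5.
- t^{2} - 2 t \left(x - 2\right) - x^{2} + 4 x + 2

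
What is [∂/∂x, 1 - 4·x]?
-4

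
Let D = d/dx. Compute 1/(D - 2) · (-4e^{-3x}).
\frac{4 e^{- 3 x}}{5}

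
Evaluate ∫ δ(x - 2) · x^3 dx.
8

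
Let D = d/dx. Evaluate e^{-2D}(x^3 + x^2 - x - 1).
x^{3} - 5 x^{2} + 7 x - 3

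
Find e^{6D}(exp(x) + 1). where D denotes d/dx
e^{x + 6} + 1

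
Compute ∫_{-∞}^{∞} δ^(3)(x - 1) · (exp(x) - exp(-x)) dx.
- 2 \cosh{\left(1 \right)}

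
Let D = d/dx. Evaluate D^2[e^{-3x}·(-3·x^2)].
3 \left(- 9 x^{2} + 12 x - 2\right) e^{- 3 x}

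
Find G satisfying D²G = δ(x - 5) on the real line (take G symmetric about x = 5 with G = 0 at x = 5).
\frac{|x - 5|}{2}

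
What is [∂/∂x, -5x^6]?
- 30 x^{5}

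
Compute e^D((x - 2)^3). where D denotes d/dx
x^{3} - 3 x^{2} + 3 x - 1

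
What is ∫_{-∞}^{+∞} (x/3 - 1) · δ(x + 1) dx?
- \frac{4}{3}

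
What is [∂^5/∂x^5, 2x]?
10\frac{d^{4}}{dx^{4}}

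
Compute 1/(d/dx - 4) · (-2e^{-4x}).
\frac{e^{- 4 x}}{4}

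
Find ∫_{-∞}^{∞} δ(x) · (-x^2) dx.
0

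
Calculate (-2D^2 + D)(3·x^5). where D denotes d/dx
15 x^{3} \left(x - 8\right)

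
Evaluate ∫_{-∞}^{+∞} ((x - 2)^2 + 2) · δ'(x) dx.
4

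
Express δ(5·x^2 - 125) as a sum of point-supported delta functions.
\frac{\delta(x - 5) + \delta(x + 5)}{50}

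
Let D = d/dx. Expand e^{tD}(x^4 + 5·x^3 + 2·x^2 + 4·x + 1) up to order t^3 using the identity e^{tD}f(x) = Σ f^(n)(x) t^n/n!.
t^{3} \left(4 x + 5\right) + t^{2} \left(6 x^{2} + 15 x + 2\right) + t \left(4 x^{3} + 15 x^{2} + 4 x + 4\right) + x^{4} + 5 x^{3} + 2 x^{2} + 4 x + 1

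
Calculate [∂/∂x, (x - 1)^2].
2 x - 2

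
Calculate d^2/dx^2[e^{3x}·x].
\left(9 x + 6\right) e^{3 x}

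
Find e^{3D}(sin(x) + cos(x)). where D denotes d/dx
\sqrt{2} \sin{\left(x + \frac{\pi}{4} + 3 \right)}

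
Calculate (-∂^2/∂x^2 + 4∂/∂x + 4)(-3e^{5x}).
3 e^{5 x}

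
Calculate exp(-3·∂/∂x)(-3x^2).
- 3 x^{2} + 18 x - 27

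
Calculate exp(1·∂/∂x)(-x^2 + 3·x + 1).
- x^{2} + x + 3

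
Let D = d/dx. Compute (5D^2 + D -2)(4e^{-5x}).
472 e^{- 5 x}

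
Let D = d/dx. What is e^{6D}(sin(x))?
\sin{\left(x + 6 \right)}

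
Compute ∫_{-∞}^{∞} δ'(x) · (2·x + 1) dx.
-2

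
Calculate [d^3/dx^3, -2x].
-6\frac{d^{2}}{dx^{2}}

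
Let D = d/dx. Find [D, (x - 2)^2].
2 x - 4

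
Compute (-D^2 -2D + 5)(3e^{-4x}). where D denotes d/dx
- 9 e^{- 4 x}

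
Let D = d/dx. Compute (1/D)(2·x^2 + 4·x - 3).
\frac{2 x^{3}}{3} + 2 x^{2} - 3 x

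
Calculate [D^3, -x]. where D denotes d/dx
-3D^{2}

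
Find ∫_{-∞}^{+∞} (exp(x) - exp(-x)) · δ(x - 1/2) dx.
2 \sinh{\left(\frac{1}{2} \right)}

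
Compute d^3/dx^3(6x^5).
360 x^{2}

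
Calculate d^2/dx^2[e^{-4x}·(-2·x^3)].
4 x \left(- 8 x^{2} + 12 x - 3\right) e^{- 4 x}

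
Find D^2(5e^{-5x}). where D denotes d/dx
125 e^{- 5 x}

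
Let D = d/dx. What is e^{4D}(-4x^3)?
- 4 x^{3} - 48 x^{2} - 192 x - 256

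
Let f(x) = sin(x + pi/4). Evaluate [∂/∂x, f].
\cos{\left(x + \frac{\pi}{4} \right)}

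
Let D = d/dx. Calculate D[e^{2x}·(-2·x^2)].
4 x \left(- x - 1\right) e^{2 x}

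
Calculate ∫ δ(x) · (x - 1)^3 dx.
-1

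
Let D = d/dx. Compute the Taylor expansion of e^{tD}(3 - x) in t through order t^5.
- t - x + 3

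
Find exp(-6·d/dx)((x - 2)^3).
x^{3} - 24 x^{2} + 192 x - 512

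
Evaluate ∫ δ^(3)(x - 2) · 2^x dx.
- 4 \log{\left(2 \right)}^{3}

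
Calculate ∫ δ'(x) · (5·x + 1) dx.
-5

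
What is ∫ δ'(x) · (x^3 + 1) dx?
0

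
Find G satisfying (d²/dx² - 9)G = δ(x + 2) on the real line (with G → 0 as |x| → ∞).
-\frac{e^{-3|x + 2|}}{6}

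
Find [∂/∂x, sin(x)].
\cos{\left(x \right)}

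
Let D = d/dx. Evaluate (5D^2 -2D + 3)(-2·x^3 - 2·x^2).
- 6 x^{3} + 6 x^{2} - 52 x - 20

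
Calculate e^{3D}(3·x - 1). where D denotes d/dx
3 x + 8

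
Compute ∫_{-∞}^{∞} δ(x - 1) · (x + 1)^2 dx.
4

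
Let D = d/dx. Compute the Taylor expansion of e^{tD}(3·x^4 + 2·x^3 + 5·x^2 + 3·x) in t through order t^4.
3 t^{4} + t^{3} \left(12 x + 2\right) + t^{2} \left(18 x^{2} + 6 x + 5\right) + t \left(12 x^{3} + 6 x^{2} + 10 x + 3\right) + 3 x^{4} + 2 x^{3} + 5 x^{2} + 3 x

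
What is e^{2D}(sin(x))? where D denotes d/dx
\sin{\left(x + 2 \right)}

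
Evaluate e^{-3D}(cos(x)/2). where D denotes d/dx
\frac{\cos{\left(x - 3 \right)}}{2}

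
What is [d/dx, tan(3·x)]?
\frac{3}{\cos^{2}{\left(3 x \right)}}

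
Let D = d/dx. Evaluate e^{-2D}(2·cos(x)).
2 \cos{\left(x - 2 \right)}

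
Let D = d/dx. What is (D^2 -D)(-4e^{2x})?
- 8 e^{2 x}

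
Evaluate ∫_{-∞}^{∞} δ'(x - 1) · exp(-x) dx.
e^{-1}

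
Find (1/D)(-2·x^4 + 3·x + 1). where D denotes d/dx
- \frac{2 x^{5}}{5} + \frac{3 x^{2}}{2} + x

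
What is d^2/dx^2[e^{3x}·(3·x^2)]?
\left(27 x^{2} + 36 x + 6\right) e^{3 x}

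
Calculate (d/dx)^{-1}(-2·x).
- x^{2}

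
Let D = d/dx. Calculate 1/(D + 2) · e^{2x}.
\frac{e^{2 x}}{4}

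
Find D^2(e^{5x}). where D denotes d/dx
25 e^{5 x}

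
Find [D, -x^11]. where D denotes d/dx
- 11 x^{10}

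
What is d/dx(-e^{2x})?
- 2 e^{2 x}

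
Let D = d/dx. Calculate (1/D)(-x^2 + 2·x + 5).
- \frac{x^{3}}{3} + x^{2} + 5 x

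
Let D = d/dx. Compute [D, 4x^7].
28 x^{6}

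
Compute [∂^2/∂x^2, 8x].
16\frac{d}{dx}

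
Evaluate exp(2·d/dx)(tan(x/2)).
\tan{\left(\frac{x}{2} + 1 \right)}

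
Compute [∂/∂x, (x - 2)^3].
3 \left(x - 2\right)^{2}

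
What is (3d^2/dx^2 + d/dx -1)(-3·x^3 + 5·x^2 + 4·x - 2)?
3 x^{3} - 14 x^{2} - 48 x + 36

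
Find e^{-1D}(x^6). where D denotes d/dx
x^{6} - 6 x^{5} + 15 x^{4} - 20 x^{3} + 15 x^{2} - 6 x + 1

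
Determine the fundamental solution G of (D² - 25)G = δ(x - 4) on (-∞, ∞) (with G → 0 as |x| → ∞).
-\frac{e^{-5|x - 4|}}{10}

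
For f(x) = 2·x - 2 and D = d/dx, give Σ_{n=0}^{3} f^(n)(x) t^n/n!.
2 t + 2 x - 2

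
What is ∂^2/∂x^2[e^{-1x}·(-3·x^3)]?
3 x \left(- x^{2} + 6 x - 6\right) e^{- x}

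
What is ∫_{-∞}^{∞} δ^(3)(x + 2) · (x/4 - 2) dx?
0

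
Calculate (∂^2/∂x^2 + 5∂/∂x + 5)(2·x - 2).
10 x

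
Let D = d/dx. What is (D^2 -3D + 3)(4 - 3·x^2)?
- 9 x^{2} + 18 x + 6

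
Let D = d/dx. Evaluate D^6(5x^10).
756000 x^{4}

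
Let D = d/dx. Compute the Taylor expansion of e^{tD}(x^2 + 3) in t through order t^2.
t^{2} + 2 t x + x^{2} + 3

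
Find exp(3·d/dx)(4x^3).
4 x^{3} + 36 x^{2} + 108 x + 108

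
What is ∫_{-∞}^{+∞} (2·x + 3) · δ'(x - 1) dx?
-2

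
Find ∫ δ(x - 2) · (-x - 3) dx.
-5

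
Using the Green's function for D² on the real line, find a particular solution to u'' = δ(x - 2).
\frac{|x - 2|}{2}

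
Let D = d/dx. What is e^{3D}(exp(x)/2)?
\frac{e^{x + 3}}{2}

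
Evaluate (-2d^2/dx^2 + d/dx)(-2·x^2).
8 - 4 x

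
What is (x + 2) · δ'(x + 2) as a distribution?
-\delta(x + 2)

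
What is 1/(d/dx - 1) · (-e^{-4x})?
\frac{e^{- 4 x}}{5}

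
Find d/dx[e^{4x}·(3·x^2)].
6 x \left(2 x + 1\right) e^{4 x}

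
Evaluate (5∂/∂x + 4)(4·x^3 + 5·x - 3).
16 x^{3} + 60 x^{2} + 20 x + 13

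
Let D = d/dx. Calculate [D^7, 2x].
14D^{6}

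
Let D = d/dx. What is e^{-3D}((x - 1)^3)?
x^{3} - 12 x^{2} + 48 x - 64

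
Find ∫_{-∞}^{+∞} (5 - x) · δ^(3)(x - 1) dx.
0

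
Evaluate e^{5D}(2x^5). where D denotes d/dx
2 x^{5} + 50 x^{4} + 500 x^{3} + 2500 x^{2} + 6250 x + 6250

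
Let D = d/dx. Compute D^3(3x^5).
180 x^{2}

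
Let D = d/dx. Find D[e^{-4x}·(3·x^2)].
6 x \left(1 - 2 x\right) e^{- 4 x}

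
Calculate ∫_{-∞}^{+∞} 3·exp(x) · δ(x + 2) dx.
\frac{3}{e^{2}}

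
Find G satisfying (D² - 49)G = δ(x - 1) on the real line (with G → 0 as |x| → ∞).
-\frac{e^{-7|x - 1|}}{14}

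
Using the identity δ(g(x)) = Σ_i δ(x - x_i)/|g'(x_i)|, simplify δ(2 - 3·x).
\frac{\delta(x - 2/3)}{3}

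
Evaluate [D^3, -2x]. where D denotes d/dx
-6D^{2}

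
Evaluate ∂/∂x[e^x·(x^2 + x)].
\left(x^{2} + 3 x + 1\right) e^{x}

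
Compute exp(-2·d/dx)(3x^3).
3 x^{3} - 18 x^{2} + 36 x - 24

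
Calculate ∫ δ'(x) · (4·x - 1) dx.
-4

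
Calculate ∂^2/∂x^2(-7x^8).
- 392 x^{6}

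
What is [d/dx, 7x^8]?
56 x^{7}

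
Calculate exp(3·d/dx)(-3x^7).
- 3 x^{7} - 63 x^{6} - 567 x^{5} - 2835 x^{4} - 8505 x^{3} - 15309 x^{2} - 15309 x - 6561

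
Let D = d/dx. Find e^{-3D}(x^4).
x^{4} - 12 x^{3} + 54 x^{2} - 108 x + 81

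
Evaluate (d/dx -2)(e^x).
- e^{x}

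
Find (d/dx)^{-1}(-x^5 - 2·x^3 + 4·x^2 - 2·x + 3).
- \frac{x^{6}}{6} - \frac{x^{4}}{2} + \frac{4 x^{3}}{3} - x^{2} + 3 x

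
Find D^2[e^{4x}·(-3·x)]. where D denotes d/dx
\left(- 48 x - 24\right) e^{4 x}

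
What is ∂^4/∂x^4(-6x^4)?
-144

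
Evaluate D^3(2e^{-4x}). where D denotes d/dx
- 128 e^{- 4 x}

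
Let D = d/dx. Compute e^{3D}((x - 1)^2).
x^{2} + 4 x + 4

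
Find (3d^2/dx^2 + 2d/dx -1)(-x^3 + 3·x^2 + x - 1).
x^{3} - 9 x^{2} - 7 x + 21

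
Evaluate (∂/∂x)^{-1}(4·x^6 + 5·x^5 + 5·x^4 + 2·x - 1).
\frac{4 x^{7}}{7} + \frac{5 x^{6}}{6} + x^{5} + x^{2} - x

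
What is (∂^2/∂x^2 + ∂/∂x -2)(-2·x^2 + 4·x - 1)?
4 x^{2} - 12 x + 2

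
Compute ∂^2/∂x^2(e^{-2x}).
4 e^{- 2 x}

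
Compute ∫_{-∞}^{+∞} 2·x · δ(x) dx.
0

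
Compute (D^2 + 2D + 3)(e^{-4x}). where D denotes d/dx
11 e^{- 4 x}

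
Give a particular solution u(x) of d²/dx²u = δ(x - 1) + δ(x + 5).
\frac{|x - 1|}{2} + \frac{|x + 5|}{2}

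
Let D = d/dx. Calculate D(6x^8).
48 x^{7}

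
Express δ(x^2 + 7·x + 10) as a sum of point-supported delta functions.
\frac{\delta(x + 5) + \delta(x + 2)}{3}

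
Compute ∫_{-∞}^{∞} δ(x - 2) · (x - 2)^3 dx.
0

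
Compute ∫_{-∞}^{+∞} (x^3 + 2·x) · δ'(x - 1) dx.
-5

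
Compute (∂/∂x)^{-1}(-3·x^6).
- \frac{3 x^{7}}{7}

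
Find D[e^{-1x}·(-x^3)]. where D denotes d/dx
x^{2} \left(x - 3\right) e^{- x}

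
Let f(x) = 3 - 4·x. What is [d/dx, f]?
-4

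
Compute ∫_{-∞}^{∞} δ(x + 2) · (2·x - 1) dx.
-5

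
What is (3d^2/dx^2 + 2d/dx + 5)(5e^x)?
50 e^{x}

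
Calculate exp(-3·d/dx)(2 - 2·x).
8 - 2 x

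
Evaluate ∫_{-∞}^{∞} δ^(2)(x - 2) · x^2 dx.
2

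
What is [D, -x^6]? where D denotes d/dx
- 6 x^{5}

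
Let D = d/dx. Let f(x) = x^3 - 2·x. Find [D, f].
3 x^{2} - 2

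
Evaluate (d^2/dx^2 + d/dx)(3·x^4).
12 x^{2} \left(x + 3\right)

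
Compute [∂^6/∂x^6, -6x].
-36\frac{d^{5}}{dx^{5}}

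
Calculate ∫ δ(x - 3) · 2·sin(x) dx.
2 \sin{\left(3 \right)}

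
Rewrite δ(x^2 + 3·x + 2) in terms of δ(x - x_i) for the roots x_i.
\frac{\delta(x + 1) + \delta(x + 2)}{1}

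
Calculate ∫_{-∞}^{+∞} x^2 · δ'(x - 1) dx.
-2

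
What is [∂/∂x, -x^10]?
- 10 x^{9}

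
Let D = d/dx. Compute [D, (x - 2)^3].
3 \left(x - 2\right)^{2}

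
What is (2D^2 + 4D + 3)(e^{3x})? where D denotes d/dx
33 e^{3 x}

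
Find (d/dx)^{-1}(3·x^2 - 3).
x^{3} - 3 x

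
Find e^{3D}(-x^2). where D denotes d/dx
- x^{2} - 6 x - 9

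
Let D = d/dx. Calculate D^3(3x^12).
3960 x^{9}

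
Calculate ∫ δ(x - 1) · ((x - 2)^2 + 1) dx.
2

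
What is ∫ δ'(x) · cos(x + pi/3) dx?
\frac{\sqrt{3}}{2}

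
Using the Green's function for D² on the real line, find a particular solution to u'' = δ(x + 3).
\frac{|x + 3|}{2}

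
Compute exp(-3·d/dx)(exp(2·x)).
e^{2 x - 6}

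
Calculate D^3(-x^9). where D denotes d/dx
- 504 x^{6}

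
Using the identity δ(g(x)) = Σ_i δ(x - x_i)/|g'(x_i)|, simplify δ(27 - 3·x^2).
\frac{\delta(x - 3) + \delta(x + 3)}{18}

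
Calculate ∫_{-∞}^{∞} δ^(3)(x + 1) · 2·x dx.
0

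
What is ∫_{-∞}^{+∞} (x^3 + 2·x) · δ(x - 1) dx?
3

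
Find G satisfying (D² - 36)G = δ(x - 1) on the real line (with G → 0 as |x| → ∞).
-\frac{e^{-6|x - 1|}}{12}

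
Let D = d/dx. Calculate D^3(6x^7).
1260 x^{4}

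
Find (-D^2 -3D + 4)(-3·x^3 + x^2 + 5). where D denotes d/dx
- 12 x^{3} + 31 x^{2} + 12 x + 18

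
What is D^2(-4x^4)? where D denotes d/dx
- 48 x^{2}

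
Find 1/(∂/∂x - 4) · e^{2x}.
- \frac{e^{2 x}}{2}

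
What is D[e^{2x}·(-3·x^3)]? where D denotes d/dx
x^{2} \left(- 6 x - 9\right) e^{2 x}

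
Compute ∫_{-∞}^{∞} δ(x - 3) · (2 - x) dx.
-1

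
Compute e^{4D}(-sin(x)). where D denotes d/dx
- \sin{\left(x + 4 \right)}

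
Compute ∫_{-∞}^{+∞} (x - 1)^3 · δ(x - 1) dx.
0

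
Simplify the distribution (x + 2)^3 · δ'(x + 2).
0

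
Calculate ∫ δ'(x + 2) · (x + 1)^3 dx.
-3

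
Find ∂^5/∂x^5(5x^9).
75600 x^{4}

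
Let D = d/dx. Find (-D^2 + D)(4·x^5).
20 x^{3} \left(x - 4\right)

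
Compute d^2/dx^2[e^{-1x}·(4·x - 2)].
2 \left(2 x - 5\right) e^{- x}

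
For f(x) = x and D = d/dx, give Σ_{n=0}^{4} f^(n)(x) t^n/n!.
t + x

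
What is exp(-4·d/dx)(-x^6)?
- x^{6} + 24 x^{5} - 240 x^{4} + 1280 x^{3} - 3840 x^{2} + 6144 x - 4096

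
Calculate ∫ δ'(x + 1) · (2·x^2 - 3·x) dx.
7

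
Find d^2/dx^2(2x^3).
12 x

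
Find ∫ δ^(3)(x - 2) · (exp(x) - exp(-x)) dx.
- 2 \cosh{\left(2 \right)}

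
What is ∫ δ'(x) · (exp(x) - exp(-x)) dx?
-2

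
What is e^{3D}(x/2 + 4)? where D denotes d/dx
\frac{x}{2} + \frac{11}{2}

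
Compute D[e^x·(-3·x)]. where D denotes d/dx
3 \left(- x - 1\right) e^{x}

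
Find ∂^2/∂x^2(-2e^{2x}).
- 8 e^{2 x}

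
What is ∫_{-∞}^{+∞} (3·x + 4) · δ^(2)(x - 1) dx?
0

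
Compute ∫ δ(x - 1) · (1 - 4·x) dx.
-3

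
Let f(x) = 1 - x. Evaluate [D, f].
-1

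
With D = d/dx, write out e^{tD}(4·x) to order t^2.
4 t + 4 x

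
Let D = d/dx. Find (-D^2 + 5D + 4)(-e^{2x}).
- 10 e^{2 x}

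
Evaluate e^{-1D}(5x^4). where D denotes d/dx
5 x^{4} - 20 x^{3} + 30 x^{2} - 20 x + 5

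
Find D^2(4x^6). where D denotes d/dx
120 x^{4}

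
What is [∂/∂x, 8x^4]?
32 x^{3}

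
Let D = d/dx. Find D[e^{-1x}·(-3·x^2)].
3 x \left(x - 2\right) e^{- x}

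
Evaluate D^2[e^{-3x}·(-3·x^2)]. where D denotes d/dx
3 \left(- 9 x^{2} + 12 x - 2\right) e^{- 3 x}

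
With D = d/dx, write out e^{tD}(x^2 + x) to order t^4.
t^{2} + t \left(2 x + 1\right) + x^{2} + x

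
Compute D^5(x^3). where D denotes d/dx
0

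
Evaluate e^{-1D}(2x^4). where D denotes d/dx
2 x^{4} - 8 x^{3} + 12 x^{2} - 8 x + 2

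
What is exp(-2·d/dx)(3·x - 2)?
3 x - 8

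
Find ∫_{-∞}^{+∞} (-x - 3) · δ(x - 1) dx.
-4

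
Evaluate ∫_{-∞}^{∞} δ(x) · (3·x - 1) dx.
-1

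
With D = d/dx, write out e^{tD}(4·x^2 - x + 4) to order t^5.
4 t^{2} + t \left(8 x - 1\right) + 4 x^{2} - x + 4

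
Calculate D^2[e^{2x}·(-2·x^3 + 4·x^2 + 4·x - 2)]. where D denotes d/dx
\left(- 8 x^{3} - 8 x^{2} + 36 x + 16\right) e^{2 x}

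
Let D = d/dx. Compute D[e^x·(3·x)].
3 \left(x + 1\right) e^{x}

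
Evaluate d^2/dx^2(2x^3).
12 x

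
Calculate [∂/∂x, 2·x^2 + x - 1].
4 x + 1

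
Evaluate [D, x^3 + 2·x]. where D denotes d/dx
3 x^{2} + 2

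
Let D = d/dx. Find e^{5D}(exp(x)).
e^{x + 5}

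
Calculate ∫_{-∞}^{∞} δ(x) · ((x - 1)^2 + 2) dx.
3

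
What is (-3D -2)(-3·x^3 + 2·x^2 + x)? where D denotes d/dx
6 x^{3} + 23 x^{2} - 14 x - 3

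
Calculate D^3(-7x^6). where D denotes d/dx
- 840 x^{3}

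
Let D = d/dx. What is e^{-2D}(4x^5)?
4 x^{5} - 40 x^{4} + 160 x^{3} - 320 x^{2} + 320 x - 128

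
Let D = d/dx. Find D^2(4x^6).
120 x^{4}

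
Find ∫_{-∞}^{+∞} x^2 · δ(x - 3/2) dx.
\frac{9}{4}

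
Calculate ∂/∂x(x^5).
5 x^{4}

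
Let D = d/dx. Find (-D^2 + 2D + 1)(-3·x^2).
- 3 x^{2} - 12 x + 6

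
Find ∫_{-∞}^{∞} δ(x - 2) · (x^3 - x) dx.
6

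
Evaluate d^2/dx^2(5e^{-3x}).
45 e^{- 3 x}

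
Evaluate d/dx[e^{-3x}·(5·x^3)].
15 x^{2} \left(1 - x\right) e^{- 3 x}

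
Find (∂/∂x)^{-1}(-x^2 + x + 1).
- \frac{x^{3}}{3} + \frac{x^{2}}{2} + x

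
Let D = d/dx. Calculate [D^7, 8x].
56D^{6}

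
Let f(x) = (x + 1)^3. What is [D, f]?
3 \left(x + 1\right)^{2}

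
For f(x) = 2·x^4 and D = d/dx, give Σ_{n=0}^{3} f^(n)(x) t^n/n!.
2 x \left(4 t^{3} + 6 t^{2} x + 4 t x^{2} + x^{3}\right)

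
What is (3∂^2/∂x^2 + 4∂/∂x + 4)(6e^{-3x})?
114 e^{- 3 x}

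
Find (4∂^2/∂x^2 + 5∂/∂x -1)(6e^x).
48 e^{x}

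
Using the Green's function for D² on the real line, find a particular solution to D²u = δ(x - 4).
\frac{|x - 4|}{2}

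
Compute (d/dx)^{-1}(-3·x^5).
- \frac{x^{6}}{2}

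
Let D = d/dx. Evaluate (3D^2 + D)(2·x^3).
6 x \left(x + 6\right)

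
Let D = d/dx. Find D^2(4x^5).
80 x^{3}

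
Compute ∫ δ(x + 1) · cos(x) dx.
\cos{\left(1 \right)}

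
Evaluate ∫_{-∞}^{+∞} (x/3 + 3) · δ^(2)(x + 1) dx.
0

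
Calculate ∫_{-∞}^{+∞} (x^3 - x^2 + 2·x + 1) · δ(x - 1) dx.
3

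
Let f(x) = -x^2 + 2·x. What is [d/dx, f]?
2 - 2 x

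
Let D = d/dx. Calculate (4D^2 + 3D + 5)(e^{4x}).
81 e^{4 x}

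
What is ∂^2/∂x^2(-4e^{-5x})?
- 100 e^{- 5 x}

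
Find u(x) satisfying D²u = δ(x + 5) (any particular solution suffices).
\frac{|x + 5|}{2}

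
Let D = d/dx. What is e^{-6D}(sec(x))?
\sec{\left(x - 6 \right)}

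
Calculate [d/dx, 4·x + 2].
4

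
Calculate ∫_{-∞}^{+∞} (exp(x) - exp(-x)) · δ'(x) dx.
-2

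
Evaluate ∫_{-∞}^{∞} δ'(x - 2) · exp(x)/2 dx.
- \frac{e^{2}}{2}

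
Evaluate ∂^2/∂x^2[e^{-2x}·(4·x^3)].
8 x \left(2 x^{2} - 6 x + 3\right) e^{- 2 x}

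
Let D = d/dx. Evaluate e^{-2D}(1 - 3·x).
7 - 3 x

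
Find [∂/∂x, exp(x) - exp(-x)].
2 \cosh{\left(x \right)}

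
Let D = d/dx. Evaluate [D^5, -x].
-5D^{4}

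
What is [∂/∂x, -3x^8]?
- 24 x^{7}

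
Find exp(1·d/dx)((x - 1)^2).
x^{2}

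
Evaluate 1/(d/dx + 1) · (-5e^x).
- \frac{5 e^{x}}{2}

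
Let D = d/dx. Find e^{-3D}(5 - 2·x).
11 - 2 x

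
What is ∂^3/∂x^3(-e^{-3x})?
27 e^{- 3 x}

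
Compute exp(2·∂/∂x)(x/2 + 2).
\frac{x}{2} + 3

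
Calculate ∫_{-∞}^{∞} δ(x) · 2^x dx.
1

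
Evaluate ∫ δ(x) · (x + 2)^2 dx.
4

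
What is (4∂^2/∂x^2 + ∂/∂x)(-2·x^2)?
- 4 x - 16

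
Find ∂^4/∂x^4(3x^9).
9072 x^{5}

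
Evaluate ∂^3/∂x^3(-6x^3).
-36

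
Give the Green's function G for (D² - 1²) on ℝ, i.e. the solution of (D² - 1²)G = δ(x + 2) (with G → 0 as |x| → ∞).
-\frac{e^{-|x + 2|}}{2}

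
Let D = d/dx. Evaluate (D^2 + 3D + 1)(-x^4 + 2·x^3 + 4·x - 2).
- x^{4} - 10 x^{3} + 6 x^{2} + 16 x + 10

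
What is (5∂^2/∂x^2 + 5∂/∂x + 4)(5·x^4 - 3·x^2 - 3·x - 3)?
20 x^{4} + 100 x^{3} + 288 x^{2} - 42 x - 57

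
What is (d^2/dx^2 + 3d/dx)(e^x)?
4 e^{x}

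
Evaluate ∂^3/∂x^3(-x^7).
- 210 x^{4}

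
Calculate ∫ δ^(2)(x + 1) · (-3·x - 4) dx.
0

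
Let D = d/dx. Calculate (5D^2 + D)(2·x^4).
8 x^{2} \left(x + 15\right)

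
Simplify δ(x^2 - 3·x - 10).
\frac{\delta(x + 2) + \delta(x - 5)}{7}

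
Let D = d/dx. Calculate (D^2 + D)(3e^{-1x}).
0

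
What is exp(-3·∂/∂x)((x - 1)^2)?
x^{2} - 8 x + 16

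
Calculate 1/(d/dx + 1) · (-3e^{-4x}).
e^{- 4 x}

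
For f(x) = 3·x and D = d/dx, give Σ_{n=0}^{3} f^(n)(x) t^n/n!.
3 t + 3 x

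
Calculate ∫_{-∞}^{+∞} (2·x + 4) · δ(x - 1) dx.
6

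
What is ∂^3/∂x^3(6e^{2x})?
48 e^{2 x}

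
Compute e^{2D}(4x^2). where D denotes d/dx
4 x^{2} + 16 x + 16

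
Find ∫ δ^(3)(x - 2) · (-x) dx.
0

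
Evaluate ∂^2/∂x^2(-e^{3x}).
- 9 e^{3 x}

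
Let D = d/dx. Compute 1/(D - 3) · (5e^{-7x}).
- \frac{e^{- 7 x}}{2}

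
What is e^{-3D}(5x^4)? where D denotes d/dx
5 x^{4} - 60 x^{3} + 270 x^{2} - 540 x + 405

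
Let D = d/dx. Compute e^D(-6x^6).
- 6 x^{6} - 36 x^{5} - 90 x^{4} - 120 x^{3} - 90 x^{2} - 36 x - 6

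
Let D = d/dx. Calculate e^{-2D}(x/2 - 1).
\frac{x}{2} - 2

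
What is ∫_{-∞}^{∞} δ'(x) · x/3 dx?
- \frac{1}{3}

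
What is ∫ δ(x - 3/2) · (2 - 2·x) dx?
-1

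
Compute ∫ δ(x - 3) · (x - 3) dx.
0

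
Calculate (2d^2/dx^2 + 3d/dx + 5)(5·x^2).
25 x^{2} + 30 x + 20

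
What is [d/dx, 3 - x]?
-1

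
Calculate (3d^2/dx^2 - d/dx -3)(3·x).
- 9 x - 3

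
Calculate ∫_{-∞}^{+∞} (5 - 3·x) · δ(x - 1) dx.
2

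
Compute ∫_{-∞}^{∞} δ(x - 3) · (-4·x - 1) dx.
-13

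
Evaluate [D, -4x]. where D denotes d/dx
-4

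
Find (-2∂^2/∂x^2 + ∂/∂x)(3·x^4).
12 x^{2} \left(x - 6\right)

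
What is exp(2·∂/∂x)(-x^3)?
- x^{3} - 6 x^{2} - 12 x - 8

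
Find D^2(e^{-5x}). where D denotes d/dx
25 e^{- 5 x}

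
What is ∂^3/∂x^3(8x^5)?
480 x^{2}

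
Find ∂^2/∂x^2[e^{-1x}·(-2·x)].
2 \left(2 - x\right) e^{- x}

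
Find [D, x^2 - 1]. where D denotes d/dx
2 x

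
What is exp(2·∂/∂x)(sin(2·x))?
\sin{\left(2 x + 4 \right)}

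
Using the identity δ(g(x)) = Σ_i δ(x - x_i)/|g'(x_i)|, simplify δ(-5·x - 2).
\frac{\delta(x + 2/5)}{5}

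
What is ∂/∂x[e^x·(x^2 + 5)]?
\left(x^{2} + 2 x + 5\right) e^{x}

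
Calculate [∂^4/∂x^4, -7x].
-28\frac{d^{3}}{dx^{3}}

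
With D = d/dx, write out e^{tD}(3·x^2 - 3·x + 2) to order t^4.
3 t^{2} + 3 t \left(2 x - 1\right) + 3 x^{2} - 3 x + 2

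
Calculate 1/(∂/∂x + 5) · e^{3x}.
\frac{e^{3 x}}{8}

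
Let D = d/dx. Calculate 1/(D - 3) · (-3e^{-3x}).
\frac{e^{- 3 x}}{2}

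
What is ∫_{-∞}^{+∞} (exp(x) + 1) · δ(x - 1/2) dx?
1 + e^{\frac{1}{2}}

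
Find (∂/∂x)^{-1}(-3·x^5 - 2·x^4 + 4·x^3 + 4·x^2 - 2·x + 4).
- \frac{x^{6}}{2} - \frac{2 x^{5}}{5} + x^{4} + \frac{4 x^{3}}{3} - x^{2} + 4 x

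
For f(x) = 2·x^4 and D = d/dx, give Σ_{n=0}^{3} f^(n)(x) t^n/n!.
2 x \left(4 t^{3} + 6 t^{2} x + 4 t x^{2} + x^{3}\right)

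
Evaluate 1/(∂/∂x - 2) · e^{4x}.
\frac{e^{4 x}}{2}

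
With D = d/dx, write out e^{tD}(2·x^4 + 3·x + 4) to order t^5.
2 t^{4} + 8 t^{3} x + 12 t^{2} x^{2} + t \left(8 x^{3} + 3\right) + 2 x^{4} + 3 x + 4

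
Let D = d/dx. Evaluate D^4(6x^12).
71280 x^{8}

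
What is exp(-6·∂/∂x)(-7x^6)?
- 7 x^{6} + 252 x^{5} - 3780 x^{4} + 30240 x^{3} - 136080 x^{2} + 326592 x - 326592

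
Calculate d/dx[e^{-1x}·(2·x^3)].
2 x^{2} \left(3 - x\right) e^{- x}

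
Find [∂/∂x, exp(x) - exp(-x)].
2 \cosh{\left(x \right)}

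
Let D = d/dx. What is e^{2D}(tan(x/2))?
\tan{\left(\frac{x}{2} + 1 \right)}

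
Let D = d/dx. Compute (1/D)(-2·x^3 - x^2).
- \frac{x^{4}}{2} - \frac{x^{3}}{3}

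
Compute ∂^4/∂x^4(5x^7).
4200 x^{3}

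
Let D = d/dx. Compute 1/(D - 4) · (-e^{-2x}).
\frac{e^{- 2 x}}{6}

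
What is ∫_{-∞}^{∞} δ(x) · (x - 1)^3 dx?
-1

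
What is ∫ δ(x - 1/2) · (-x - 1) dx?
- \frac{3}{2}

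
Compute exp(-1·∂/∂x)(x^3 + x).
x^{3} - 3 x^{2} + 4 x - 2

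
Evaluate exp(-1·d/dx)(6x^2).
6 x^{2} - 12 x + 6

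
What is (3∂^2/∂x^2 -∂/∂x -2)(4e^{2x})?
32 e^{2 x}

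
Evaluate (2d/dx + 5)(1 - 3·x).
- 15 x - 1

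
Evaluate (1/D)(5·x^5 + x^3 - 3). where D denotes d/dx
\frac{5 x^{6}}{6} + \frac{x^{4}}{4} - 3 x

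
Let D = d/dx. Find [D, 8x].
8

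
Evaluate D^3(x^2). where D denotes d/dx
0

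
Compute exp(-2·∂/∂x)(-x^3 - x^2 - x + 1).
- x^{3} + 5 x^{2} - 9 x + 7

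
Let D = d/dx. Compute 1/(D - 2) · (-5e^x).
5 e^{x}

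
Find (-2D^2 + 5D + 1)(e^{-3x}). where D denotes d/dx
- 32 e^{- 3 x}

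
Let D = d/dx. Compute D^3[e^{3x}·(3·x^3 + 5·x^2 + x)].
\left(81 x^{3} + 378 x^{2} + 459 x + 135\right) e^{3 x}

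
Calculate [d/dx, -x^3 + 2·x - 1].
2 - 3 x^{2}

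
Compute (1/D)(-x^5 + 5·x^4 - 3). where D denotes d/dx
- \frac{x^{6}}{6} + x^{5} - 3 x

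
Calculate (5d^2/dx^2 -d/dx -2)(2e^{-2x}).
40 e^{- 2 x}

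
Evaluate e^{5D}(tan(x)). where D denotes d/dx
\tan{\left(x + 5 \right)}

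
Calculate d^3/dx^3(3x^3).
18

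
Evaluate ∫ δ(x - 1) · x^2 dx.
1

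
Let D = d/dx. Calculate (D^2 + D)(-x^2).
- 2 x - 2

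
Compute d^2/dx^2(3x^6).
90 x^{4}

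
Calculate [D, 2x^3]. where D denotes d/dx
6 x^{2}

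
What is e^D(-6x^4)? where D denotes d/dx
- 6 x^{4} - 24 x^{3} - 36 x^{2} - 24 x - 6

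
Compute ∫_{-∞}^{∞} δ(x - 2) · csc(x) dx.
\csc{\left(2 \right)}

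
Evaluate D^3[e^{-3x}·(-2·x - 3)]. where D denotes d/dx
27 \left(2 x + 1\right) e^{- 3 x}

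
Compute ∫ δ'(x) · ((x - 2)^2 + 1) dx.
4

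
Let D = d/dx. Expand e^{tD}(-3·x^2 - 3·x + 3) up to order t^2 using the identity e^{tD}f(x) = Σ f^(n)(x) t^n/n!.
- 3 t^{2} - 3 t \left(2 x + 1\right) - 3 x^{2} - 3 x + 3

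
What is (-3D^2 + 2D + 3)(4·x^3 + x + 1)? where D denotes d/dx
12 x^{3} + 24 x^{2} - 69 x + 5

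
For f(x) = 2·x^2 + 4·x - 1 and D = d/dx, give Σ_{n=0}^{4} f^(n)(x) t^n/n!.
2 t^{2} + 4 t \left(x + 1\right) + 2 x^{2} + 4 x - 1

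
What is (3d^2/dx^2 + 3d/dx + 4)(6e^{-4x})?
240 e^{- 4 x}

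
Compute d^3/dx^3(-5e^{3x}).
- 135 e^{3 x}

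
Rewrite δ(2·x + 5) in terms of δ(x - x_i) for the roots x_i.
\frac{\delta(x + 5/2)}{2}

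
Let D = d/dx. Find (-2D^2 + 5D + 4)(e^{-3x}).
- 29 e^{- 3 x}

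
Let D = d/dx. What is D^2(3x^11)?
330 x^{9}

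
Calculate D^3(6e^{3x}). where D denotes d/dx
162 e^{3 x}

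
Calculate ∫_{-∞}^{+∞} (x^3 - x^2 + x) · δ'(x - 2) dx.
-9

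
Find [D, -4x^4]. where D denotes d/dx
- 16 x^{3}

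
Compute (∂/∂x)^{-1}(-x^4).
- \frac{x^{5}}{5}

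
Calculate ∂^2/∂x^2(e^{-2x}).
4 e^{- 2 x}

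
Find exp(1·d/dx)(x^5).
x^{5} + 5 x^{4} + 10 x^{3} + 10 x^{2} + 5 x + 1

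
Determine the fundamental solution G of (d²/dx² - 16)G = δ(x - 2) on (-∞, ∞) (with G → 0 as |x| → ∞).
-\frac{e^{-4|x - 2|}}{8}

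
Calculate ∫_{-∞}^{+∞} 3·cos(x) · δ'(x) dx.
0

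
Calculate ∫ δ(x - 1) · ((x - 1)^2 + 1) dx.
1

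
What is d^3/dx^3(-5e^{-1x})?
5 e^{- x}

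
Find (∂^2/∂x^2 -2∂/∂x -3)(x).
- 3 x - 2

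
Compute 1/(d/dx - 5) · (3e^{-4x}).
- \frac{e^{- 4 x}}{3}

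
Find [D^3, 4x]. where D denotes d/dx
12D^{2}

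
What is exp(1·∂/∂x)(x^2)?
x^{2} + 2 x + 1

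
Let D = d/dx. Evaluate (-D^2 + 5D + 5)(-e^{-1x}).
e^{- x}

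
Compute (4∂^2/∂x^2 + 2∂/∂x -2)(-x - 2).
2 x + 2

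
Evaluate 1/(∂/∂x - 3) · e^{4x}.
e^{4 x}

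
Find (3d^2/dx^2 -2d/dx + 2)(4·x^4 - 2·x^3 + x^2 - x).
8 x^{4} - 36 x^{3} + 158 x^{2} - 42 x + 8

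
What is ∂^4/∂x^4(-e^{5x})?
- 625 e^{5 x}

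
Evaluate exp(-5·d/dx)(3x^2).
3 x^{2} - 30 x + 75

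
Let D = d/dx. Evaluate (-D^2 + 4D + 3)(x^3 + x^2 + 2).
3 x^{3} + 15 x^{2} + 2 x + 4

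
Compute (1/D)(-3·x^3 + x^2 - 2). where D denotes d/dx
- \frac{3 x^{4}}{4} + \frac{x^{3}}{3} - 2 x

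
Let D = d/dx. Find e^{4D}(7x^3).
7 x^{3} + 84 x^{2} + 336 x + 448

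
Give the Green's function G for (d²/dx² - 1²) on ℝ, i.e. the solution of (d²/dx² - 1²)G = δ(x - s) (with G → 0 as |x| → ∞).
-\frac{e^{-|x-s|}}{2}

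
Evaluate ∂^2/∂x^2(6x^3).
36 x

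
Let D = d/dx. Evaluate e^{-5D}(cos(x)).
\cos{\left(x - 5 \right)}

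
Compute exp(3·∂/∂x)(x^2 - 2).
x^{2} + 6 x + 7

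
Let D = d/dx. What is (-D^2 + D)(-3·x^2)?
6 - 6 x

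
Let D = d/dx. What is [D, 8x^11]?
88 x^{10}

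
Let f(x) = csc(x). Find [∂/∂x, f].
- \cot{\left(x \right)} \csc{\left(x \right)}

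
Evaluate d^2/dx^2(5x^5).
100 x^{3}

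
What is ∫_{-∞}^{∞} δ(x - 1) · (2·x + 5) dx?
7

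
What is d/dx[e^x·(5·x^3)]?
5 x^{2} \left(x + 3\right) e^{x}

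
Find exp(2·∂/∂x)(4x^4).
4 x^{4} + 32 x^{3} + 96 x^{2} + 128 x + 64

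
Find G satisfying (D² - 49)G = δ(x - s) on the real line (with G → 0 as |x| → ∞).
-\frac{e^{-7|x-s|}}{14}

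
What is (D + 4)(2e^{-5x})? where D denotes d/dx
- 2 e^{- 5 x}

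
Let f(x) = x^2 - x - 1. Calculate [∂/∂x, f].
2 x - 1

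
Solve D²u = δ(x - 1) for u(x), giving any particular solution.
\frac{|x - 1|}{2}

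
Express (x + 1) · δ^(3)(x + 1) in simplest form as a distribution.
-3\delta^{(2)}(x + 1)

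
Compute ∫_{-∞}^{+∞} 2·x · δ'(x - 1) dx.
-2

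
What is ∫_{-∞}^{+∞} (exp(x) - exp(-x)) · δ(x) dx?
0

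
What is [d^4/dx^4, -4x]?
-16\frac{d^{3}}{dx^{3}}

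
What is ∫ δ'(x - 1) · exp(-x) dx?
e^{-1}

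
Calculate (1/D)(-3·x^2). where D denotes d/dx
- x^{3}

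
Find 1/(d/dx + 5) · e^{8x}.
\frac{e^{8 x}}{13}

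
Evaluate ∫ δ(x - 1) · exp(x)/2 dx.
\frac{e}{2}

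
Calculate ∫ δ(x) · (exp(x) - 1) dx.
0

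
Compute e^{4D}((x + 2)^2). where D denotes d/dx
x^{2} + 12 x + 36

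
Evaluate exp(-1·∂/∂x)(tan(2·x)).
\tan{\left(2 x - 2 \right)}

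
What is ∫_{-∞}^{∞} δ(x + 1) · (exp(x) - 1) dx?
-1 + e^{-1}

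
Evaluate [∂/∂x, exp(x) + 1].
e^{x}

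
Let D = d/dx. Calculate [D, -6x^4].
- 24 x^{3}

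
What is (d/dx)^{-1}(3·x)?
\frac{3 x^{2}}{2}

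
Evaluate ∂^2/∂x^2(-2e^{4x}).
- 32 e^{4 x}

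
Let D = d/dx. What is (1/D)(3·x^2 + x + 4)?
x^{3} + \frac{x^{2}}{2} + 4 x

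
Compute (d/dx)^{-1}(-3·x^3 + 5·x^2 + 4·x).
- \frac{3 x^{4}}{4} + \frac{5 x^{3}}{3} + 2 x^{2}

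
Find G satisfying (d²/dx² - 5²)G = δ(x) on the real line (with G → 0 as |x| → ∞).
-\frac{e^{-5|x|}}{10}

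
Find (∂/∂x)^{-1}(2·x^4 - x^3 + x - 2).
\frac{2 x^{5}}{5} - \frac{x^{4}}{4} + \frac{x^{2}}{2} - 2 x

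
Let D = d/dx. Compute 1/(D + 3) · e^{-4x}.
- e^{- 4 x}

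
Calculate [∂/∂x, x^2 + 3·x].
2 x + 3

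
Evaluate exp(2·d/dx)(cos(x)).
\cos{\left(x + 2 \right)}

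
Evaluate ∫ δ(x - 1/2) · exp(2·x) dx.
e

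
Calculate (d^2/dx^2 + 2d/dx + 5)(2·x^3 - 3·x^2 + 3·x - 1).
10 x^{3} - 3 x^{2} + 15 x - 5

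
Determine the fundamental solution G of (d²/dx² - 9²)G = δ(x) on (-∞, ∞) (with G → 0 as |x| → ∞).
-\frac{e^{-9|x|}}{18}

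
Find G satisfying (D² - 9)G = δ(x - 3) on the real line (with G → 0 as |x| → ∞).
-\frac{e^{-3|x - 3|}}{6}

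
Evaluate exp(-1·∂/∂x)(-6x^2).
- 6 x^{2} + 12 x - 6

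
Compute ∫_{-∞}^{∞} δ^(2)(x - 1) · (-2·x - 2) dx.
0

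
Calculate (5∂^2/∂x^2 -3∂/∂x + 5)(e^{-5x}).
145 e^{- 5 x}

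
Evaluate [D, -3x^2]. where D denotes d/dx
- 6 x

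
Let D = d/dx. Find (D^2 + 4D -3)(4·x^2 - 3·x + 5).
- 12 x^{2} + 41 x - 19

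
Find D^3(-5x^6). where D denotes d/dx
- 600 x^{3}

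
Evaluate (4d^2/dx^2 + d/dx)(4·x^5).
20 x^{3} \left(x + 16\right)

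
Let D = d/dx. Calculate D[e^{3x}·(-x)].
\left(- 3 x - 1\right) e^{3 x}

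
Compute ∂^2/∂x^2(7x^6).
210 x^{4}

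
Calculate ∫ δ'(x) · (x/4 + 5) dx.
- \frac{1}{4}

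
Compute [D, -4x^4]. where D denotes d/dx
- 16 x^{3}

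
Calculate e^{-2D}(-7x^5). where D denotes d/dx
- 7 x^{5} + 70 x^{4} - 280 x^{3} + 560 x^{2} - 560 x + 224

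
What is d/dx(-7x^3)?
- 21 x^{2}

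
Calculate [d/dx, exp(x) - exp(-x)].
2 \cosh{\left(x \right)}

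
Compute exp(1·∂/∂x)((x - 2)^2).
x^{2} - 2 x + 1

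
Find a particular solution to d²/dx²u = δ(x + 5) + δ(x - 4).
\frac{|x + 5|}{2} + \frac{|x - 4|}{2}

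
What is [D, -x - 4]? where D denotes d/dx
-1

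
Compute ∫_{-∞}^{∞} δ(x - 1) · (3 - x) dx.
2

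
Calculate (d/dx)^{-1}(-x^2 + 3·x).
- \frac{x^{3}}{3} + \frac{3 x^{2}}{2}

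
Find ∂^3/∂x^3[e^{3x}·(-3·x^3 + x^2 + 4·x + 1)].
\left(- 81 x^{3} - 216 x^{2} + 135\right) e^{3 x}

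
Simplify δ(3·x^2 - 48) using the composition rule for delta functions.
\frac{\delta(x - 4) + \delta(x + 4)}{24}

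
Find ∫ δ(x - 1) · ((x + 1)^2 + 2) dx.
6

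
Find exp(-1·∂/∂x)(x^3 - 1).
x^{3} - 3 x^{2} + 3 x - 2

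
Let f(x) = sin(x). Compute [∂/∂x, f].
\cos{\left(x \right)}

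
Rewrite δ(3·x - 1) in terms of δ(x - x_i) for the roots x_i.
\frac{\delta(x - 1/3)}{3}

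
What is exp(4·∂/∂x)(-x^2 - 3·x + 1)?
- x^{2} - 11 x - 27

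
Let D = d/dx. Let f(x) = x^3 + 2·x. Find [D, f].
3 x^{2} + 2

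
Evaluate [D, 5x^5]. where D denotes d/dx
25 x^{4}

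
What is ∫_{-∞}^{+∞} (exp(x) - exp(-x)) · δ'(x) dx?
-2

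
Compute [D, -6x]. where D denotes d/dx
-6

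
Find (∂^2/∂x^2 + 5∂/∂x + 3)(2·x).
6 x + 10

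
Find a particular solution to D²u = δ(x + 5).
\frac{|x + 5|}{2}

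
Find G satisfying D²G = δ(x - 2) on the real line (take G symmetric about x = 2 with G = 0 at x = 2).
\frac{|x - 2|}{2}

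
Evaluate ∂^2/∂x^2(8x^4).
96 x^{2}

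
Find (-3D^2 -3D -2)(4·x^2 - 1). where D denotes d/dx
- 8 x^{2} - 24 x - 22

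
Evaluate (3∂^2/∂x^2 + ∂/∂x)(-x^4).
4 x^{2} \left(- x - 9\right)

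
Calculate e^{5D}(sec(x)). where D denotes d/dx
\sec{\left(x + 5 \right)}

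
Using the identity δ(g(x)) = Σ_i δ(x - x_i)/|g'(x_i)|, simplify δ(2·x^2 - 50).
\frac{\delta(x - 5) + \delta(x + 5)}{20}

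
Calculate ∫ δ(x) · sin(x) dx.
0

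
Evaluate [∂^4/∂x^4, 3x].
12\frac{d^{3}}{dx^{3}}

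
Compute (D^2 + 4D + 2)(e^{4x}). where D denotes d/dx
34 e^{4 x}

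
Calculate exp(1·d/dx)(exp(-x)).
e^{- x - 1}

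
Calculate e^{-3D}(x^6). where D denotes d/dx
x^{6} - 18 x^{5} + 135 x^{4} - 540 x^{3} + 1215 x^{2} - 1458 x + 729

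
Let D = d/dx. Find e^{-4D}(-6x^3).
- 6 x^{3} + 72 x^{2} - 288 x + 384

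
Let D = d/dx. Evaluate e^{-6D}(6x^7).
6 x^{7} - 252 x^{6} + 4536 x^{5} - 45360 x^{4} + 272160 x^{3} - 979776 x^{2} + 1959552 x - 1679616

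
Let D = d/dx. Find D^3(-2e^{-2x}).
16 e^{- 2 x}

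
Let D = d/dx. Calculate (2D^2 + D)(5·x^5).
25 x^{3} \left(x + 8\right)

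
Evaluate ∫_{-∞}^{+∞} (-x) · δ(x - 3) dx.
-3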